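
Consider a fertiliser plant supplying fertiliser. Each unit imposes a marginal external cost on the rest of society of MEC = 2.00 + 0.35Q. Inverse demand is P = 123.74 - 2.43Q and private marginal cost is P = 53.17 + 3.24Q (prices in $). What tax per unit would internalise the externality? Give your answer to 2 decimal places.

tax = $5.99 per unit

Social marginal cost = private MC + MEC = 55.17 + 3.59Q.
Set SMC = demand: 55.17 + 3.59Q = 123.74 - 2.43Q → Q* = 11.3904.
The Pigouvian tax equals MEC at Q*: 2.00 + 0.35×11.3904 = 5.9866.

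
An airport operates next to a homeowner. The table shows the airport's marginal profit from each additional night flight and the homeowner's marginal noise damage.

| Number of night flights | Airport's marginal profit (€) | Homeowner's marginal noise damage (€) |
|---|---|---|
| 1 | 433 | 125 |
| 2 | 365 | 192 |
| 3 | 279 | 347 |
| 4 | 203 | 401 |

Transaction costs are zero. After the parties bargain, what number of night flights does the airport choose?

2

Bargaining reaches the level where marginal profit last exceeds marginal noise damage.
That holds through level 2 (365 ≥ 192) but not at 3 (279 < 347).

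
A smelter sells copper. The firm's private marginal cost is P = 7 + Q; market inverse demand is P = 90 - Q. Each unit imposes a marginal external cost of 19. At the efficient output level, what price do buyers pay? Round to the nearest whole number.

Social marginal cost = private MC + MEC = 26 + Q.
Set SMC = demand: 26 + Q = 90 - Q → Q* = 32.0000.
Consumer price on the demand curve at Q*: 90 − 1×32.0000 = 58.0000.

P = 58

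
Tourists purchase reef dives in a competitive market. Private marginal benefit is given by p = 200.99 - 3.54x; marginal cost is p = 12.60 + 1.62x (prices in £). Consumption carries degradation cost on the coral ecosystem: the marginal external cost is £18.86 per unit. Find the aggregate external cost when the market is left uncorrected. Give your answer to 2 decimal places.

Market equilibrium (private): 12.60 + 1.62x = 200.99 - 3.54x → x_m = 36.5097.
Total external cost = MEC × x_m = 18.86 × 36.5097 = 688.5729.

£688.57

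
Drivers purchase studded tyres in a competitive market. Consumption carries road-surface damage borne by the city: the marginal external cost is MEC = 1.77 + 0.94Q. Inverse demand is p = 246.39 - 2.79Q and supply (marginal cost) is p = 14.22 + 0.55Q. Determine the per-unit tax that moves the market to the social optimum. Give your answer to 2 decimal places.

Social marginal benefit = demand − MEC = 244.62 - 3.73Q.
Set SMB = MC: 244.62 - 3.73Q = 14.22 + 0.55Q → Q* = 53.8318.
The Pigouvian tax equals MEC at Q*: 1.77 + 0.94×53.8318 = 52.3719.

tax = 52.37 per unit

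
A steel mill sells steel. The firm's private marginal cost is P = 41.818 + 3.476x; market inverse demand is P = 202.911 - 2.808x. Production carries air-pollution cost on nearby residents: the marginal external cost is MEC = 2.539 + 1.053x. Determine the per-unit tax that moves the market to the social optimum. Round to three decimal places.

tax = 25.295 per unit

Social marginal cost = private MC + MEC = 44.357 + 4.529x.
Set SMC = demand: 44.357 + 4.529x = 202.911 - 2.808x → x* = 21.6102.
The Pigouvian tax equals MEC at x*: 2.539 + 1.053×21.6102 = 25.2945.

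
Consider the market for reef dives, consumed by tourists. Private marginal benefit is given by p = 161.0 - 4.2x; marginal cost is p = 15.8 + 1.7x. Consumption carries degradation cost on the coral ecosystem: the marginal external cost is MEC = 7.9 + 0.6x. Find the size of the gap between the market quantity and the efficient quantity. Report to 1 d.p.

3.5 units

Market equilibrium (private): 15.8 + 1.7x = 161.0 - 4.2x → x_m = 24.6102.
Social marginal benefit = demand − MEC = 153.1 - 4.8x.
Set SMB = MC: 153.1 - 4.8x = 15.8 + 1.7x → x* = 21.1231.
Gap = |24.6102 − 21.1231| = 3.4871.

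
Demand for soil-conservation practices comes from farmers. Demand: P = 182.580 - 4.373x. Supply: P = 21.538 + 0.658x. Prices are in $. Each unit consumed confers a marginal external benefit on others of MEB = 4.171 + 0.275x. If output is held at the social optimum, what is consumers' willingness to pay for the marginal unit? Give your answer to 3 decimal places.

P = $30.672

Social marginal benefit = demand + MEB = 186.751 - 4.098x.
Set SMB = MC: 186.751 - 4.098x = 21.538 + 0.658x → x* = 34.7378.
Consumer price on the demand curve at x*: 182.580 − 4.373×34.7378 = 30.6716.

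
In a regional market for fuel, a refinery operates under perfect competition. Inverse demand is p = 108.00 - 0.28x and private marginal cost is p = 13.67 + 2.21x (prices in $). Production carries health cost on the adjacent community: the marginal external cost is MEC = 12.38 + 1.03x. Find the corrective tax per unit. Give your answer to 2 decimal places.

Social marginal cost = private MC + MEC = 26.05 + 3.24x.
Set SMC = demand: 26.05 + 3.24x = 108.00 - 0.28x → x* = 23.2813.
The Pigouvian tax equals MEC at x*: 12.38 + 1.03×23.2813 = 36.3597.

tax = $36.36 per unit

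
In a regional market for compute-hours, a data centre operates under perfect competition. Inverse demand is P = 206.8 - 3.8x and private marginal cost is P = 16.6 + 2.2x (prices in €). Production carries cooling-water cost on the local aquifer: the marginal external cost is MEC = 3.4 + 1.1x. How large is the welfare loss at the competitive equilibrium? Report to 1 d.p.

Market equilibrium (private): 16.6 + 2.2x = 206.8 - 3.8x → x_m = 31.7000.
Social marginal cost = private MC + MEC = 20.0 + 3.3x.
Set SMC = demand: 20.0 + 3.3x = 206.8 - 3.8x → x* = 26.3099.
Between x* and x_m the wedge SMC − demand runs linearly from 0 to MEC(x_m), so the loss is a triangle.
DWL = ½ × 5.3901 × 38.2700 = 103.1396.

DWL = €103.1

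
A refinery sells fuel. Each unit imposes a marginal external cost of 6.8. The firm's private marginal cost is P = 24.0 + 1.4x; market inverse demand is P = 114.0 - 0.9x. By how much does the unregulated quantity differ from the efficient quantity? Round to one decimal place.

3.0 units

Market equilibrium (private): 24.0 + 1.4x = 114.0 - 0.9x → x_m = 39.1304.
Social marginal cost = private MC + MEC = 30.8 + 1.4x.
Set SMC = demand: 30.8 + 1.4x = 114.0 - 0.9x → x* = 36.1739.
Gap = |39.1304 − 36.1739| = 2.9565.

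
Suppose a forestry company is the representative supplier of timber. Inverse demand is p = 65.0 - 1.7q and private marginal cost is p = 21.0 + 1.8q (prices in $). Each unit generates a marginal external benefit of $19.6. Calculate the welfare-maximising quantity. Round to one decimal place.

Social marginal cost = private MC − MEB = 1.4 + 1.8q.
Set SMC = demand: 1.4 + 1.8q = 65.0 - 1.7q → q* = 18.1714.

q* = 18.2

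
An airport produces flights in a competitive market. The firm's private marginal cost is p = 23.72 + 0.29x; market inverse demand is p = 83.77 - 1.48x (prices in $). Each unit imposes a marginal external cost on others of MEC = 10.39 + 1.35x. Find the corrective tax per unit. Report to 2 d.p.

tax = $31.88 per unit

Social marginal cost = private MC + MEC = 34.11 + 1.64x.
Set SMC = demand: 34.11 + 1.64x = 83.77 - 1.48x → x* = 15.9167.
The Pigouvian tax equals MEC at x*: 10.39 + 1.35×15.9167 = 31.8775.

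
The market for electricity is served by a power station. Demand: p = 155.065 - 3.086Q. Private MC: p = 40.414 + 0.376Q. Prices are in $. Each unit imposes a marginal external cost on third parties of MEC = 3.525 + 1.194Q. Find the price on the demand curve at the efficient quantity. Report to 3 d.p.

Social marginal cost = private MC + MEC = 43.939 + 1.570Q.
Set SMC = demand: 43.939 + 1.570Q = 155.065 - 3.086Q → Q* = 23.8673.
Consumer price on the demand curve at Q*: 155.065 − 3.086×23.8673 = 81.4105.

P = $81.411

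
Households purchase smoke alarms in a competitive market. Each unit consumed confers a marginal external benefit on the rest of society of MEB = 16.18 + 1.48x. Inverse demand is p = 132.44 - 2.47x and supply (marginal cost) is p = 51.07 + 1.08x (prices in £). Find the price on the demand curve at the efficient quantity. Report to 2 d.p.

P = £16.04

Social marginal benefit = demand + MEB = 148.62 - 0.99x.
Set SMB = MC: 148.62 - 0.99x = 51.07 + 1.08x → x* = 47.1256.
Consumer price on the demand curve at x*: 132.44 − 2.47×47.1256 = 16.0398.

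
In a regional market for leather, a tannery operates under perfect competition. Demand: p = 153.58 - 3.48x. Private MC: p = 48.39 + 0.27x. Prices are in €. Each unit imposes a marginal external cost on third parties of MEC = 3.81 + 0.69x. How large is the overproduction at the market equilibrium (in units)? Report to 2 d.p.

Market equilibrium (private): 48.39 + 0.27x = 153.58 - 3.48x → x_m = 28.0507.
Social marginal cost = private MC + MEC = 52.20 + 0.96x.
Set SMC = demand: 52.20 + 0.96x = 153.58 - 3.48x → x* = 22.8333.
Gap = |28.0507 − 22.8333| = 5.2174.

5.22 units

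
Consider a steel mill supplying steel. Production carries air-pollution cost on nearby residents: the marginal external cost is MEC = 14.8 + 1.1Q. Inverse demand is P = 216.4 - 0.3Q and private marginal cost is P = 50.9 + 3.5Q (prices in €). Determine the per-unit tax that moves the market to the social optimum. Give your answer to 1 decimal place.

tax = €48.6 per unit

Social marginal cost = private MC + MEC = 65.7 + 4.6Q.
Set SMC = demand: 65.7 + 4.6Q = 216.4 - 0.3Q → Q* = 30.7551.
The Pigouvian tax equals MEC at Q*: 14.8 + 1.1×30.7551 = 48.6306.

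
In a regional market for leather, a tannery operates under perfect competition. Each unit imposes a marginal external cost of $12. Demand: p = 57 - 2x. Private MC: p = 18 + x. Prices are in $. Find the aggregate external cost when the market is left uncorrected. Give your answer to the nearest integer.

Market equilibrium (private): 18 + x = 57 - 2x → x_m = 13.0000.
Total external cost = MEC × x_m = 12 × 13.0000 = 156.0000.

$156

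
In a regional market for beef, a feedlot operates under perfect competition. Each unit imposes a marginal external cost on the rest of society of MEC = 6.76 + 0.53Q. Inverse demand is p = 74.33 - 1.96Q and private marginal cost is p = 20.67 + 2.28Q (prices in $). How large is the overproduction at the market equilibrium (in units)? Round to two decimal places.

2.82 units

Market equilibrium (private): 20.67 + 2.28Q = 74.33 - 1.96Q → Q_m = 12.6557.
Social marginal cost = private MC + MEC = 27.43 + 2.81Q.
Set SMC = demand: 27.43 + 2.81Q = 74.33 - 1.96Q → Q* = 9.8323.
Gap = |12.6557 − 9.8323| = 2.8234.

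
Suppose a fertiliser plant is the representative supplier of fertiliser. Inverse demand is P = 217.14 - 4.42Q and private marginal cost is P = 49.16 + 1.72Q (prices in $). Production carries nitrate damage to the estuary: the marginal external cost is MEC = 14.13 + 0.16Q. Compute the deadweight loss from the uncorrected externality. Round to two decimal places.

Market equilibrium (private): 49.16 + 1.72Q = 217.14 - 4.42Q → Q_m = 27.3583.
Social marginal cost = private MC + MEC = 63.29 + 1.88Q.
Set SMC = demand: 63.29 + 1.88Q = 217.14 - 4.42Q → Q* = 24.4206.
Between Q* and Q_m the wedge SMC − demand runs linearly from 0 to MEC(Q_m), so the loss is a triangle.
DWL = ½ × 2.9377 × 18.5073 = 27.1844.

DWL = $27.18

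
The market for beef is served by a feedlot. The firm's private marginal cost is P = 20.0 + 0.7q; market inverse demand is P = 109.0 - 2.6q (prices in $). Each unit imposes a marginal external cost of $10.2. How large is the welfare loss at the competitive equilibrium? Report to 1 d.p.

DWL = $15.8

Market equilibrium (private): 20.0 + 0.7q = 109.0 - 2.6q → q_m = 26.9697.
Social marginal cost = private MC + MEC = 30.2 + 0.7q.
Set SMC = demand: 30.2 + 0.7q = 109.0 - 2.6q → q* = 23.8788.
Between q* and q_m the wedge SMC − demand runs linearly from 0 to MEC(q_m), so the loss is a triangle.
DWL = ½ × 3.0909 × 10.2000 = 15.7636.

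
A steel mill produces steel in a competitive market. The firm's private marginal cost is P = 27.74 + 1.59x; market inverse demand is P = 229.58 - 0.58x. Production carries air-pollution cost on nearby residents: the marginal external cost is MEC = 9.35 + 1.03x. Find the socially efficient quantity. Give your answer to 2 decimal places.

x* = 60.15

Social marginal cost = private MC + MEC = 37.09 + 2.62x.
Set SMC = demand: 37.09 + 2.62x = 229.58 - 0.58x → x* = 60.1531.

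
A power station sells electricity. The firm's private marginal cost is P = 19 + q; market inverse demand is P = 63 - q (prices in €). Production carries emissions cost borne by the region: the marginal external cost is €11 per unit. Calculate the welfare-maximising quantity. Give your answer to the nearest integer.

Social marginal cost = private MC + MEC = 30 + q.
Set SMC = demand: 30 + q = 63 - q → q* = 16.5000.

q* = 17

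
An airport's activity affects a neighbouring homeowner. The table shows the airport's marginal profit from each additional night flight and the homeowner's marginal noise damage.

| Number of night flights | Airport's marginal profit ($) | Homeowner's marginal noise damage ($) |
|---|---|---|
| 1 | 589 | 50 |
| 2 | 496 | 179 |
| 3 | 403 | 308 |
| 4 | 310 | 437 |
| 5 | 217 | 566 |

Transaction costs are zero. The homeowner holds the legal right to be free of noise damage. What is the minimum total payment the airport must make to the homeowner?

$537

Efficient level: marginal profit ≥ marginal noise damage through level 3, so k* = 3.
With the homeowner holding the right, the airport must at least compensate total damage at k*: 50 + 179 + 308 = 537.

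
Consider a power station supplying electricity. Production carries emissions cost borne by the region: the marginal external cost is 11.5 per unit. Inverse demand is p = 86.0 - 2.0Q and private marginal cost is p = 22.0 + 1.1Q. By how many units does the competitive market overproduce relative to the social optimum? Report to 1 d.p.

Market equilibrium (private): 22.0 + 1.1Q = 86.0 - 2.0Q → Q_m = 20.6452.
Social marginal cost = private MC + MEC = 33.5 + 1.1Q.
Set SMC = demand: 33.5 + 1.1Q = 86.0 - 2.0Q → Q* = 16.9355.
Gap = |20.6452 − 16.9355| = 3.7097.

3.7 units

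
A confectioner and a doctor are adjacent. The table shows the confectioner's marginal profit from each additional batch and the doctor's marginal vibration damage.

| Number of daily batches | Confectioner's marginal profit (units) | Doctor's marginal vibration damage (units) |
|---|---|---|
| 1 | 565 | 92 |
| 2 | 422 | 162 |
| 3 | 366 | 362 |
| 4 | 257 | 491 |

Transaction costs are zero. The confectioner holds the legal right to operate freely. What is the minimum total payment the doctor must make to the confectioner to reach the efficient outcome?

257

Left alone the confectioner would choose level 4 (marginal profit stays positive).
Efficient level: k* = 3 (marginal profit ≥ marginal vibration damage through 3).
The doctor must at least cover the confectioner's forgone profit from cutting 4→3: 257 = 257.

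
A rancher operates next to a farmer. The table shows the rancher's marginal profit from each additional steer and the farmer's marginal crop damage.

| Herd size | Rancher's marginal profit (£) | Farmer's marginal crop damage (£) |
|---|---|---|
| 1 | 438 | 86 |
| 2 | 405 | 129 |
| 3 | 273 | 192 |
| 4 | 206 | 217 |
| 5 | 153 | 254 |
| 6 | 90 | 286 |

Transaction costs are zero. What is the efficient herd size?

3

Bargaining reaches the level where marginal profit last exceeds marginal crop damage.
That holds through level 3 (273 ≥ 192) but not at 4 (206 < 217).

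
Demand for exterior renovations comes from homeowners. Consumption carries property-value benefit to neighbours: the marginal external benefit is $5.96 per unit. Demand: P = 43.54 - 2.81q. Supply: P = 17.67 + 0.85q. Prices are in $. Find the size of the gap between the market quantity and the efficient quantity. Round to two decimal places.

Market equilibrium (private): 17.67 + 0.85q = 43.54 - 2.81q → q_m = 7.0683.
Social marginal benefit = demand + MEB = 49.50 - 2.81q.
Set SMB = MC: 49.50 - 2.81q = 17.67 + 0.85q → q* = 8.6967.
Gap = |7.0683 − 8.6967| = 1.6284.

1.63 units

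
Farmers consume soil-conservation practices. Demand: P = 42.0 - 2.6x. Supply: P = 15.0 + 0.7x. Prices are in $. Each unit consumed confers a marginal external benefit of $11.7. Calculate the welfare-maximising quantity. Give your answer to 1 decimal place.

x* = 11.7

Social marginal benefit = demand + MEB = 53.7 - 2.6x.
Set SMB = MC: 53.7 - 2.6x = 15.0 + 0.7x → x* = 11.7273.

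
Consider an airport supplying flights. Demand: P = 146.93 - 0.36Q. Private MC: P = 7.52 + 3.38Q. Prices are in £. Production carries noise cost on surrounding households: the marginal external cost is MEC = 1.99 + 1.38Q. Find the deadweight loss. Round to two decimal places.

DWL = £278.79

Market equilibrium (private): 7.52 + 3.38Q = 146.93 - 0.36Q → Q_m = 37.2754.
Social marginal cost = private MC + MEC = 9.51 + 4.76Q.
Set SMC = demand: 9.51 + 4.76Q = 146.93 - 0.36Q → Q* = 26.8398.
The loss is the area between SMC and demand from Q* to Q_m; with linear curves that's a triangle of height MEC(Q_m).
DWL = ½ × 10.4356 × 53.4301 = 278.7876.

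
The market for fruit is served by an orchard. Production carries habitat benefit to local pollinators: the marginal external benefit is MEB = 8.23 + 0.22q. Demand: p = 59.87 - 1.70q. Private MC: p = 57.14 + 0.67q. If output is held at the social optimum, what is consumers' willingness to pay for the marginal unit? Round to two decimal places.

P = 51.20

Social marginal cost = private MC − MEB = 48.91 + 0.45q.
Set SMC = demand: 48.91 + 0.45q = 59.87 - 1.70q → q* = 5.0977.
Consumer price on the demand curve at q*: 59.87 − 1.70×5.0977 = 51.2039.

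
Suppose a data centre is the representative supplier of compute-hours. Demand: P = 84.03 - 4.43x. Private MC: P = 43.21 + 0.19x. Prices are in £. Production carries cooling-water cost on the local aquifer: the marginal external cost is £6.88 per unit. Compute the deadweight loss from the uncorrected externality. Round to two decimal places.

DWL = £5.12

Market equilibrium (private): 43.21 + 0.19x = 84.03 - 4.43x → x_m = 8.8355.
Social marginal cost = private MC + MEC = 50.09 + 0.19x.
Set SMC = demand: 50.09 + 0.19x = 84.03 - 4.43x → x* = 7.3463.
Height of the DWL triangle at x_m is SMC(x_m) − demand(x_m) = MEC(x_m) = 6.8800.
DWL = ½ × 1.4892 × 6.8800 = 5.1228.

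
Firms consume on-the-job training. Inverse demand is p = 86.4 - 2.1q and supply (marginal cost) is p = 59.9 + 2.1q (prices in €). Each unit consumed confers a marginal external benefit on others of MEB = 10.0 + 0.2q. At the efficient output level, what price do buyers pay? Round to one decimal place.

Social marginal benefit = demand + MEB = 96.4 - 1.9q.
Set SMB = MC: 96.4 - 1.9q = 59.9 + 2.1q → q* = 9.1250.
Consumer price on the demand curve at q*: 86.4 − 2.1×9.1250 = 67.2375.

P = €67.2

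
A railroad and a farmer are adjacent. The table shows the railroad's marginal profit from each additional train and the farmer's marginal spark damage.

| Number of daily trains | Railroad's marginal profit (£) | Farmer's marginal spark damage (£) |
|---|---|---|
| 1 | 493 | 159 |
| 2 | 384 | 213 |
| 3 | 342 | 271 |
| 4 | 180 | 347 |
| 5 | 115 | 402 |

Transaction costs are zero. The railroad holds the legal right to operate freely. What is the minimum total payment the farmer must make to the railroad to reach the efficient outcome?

Left alone the railroad would choose level 5 (marginal profit stays positive).
Efficient level: k* = 3 (marginal profit ≥ marginal spark damage through 3).
The farmer must at least cover the railroad's forgone profit from cutting 5→3: 180 + 115 = 295.

£295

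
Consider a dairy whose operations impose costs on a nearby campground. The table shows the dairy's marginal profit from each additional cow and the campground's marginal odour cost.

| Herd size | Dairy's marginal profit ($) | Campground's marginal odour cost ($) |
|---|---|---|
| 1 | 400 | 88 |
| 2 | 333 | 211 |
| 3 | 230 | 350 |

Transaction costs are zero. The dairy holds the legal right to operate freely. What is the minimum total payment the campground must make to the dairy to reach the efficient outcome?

$230

Left alone the dairy would choose level 3 (marginal profit stays positive).
Efficient level: k* = 2 (marginal profit ≥ marginal odour cost through 2).
The campground must at least cover the dairy's forgone profit from cutting 3→2: 230 = 230.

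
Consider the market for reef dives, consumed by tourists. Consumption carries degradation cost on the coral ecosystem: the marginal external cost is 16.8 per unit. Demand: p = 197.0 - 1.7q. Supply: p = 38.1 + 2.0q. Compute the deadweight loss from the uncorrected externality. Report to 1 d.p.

DWL = 38.1

Market equilibrium (private): 38.1 + 2.0q = 197.0 - 1.7q → q_m = 42.9459.
Social marginal benefit = demand − MEC = 180.2 - 1.7q.
Set SMB = MC: 180.2 - 1.7q = 38.1 + 2.0q → q* = 38.4054.
Between q* and q_m the wedge MC − SMB runs linearly from 0 to MEC(q_m), so the loss is a triangle.
DWL = ½ × 4.5405 × 16.8000 = 38.1402.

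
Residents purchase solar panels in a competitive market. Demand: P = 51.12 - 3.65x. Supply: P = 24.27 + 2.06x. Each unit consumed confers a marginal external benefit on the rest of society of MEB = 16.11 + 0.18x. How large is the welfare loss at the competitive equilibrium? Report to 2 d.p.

DWL = 26.00

Market equilibrium (private): 24.27 + 2.06x = 51.12 - 3.65x → x_m = 4.7023.
Social marginal benefit = demand + MEB = 67.23 - 3.47x.
Set SMB = MC: 67.23 - 3.47x = 24.27 + 2.06x → x* = 7.7685.
Between x* and x_m the wedge SMB − MC runs linearly from 0 to MEB(x_m), so the loss is a triangle.
DWL = ½ × 3.0662 × 16.9564 = 25.9959.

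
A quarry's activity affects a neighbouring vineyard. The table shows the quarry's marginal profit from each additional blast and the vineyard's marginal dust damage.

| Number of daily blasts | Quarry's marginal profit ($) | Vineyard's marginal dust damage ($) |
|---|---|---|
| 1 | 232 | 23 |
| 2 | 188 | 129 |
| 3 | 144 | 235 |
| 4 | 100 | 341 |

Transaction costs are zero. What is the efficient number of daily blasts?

Bargaining reaches the level where marginal profit last exceeds marginal dust damage.
That holds through level 2 (188 ≥ 129) but not at 3 (144 < 235).

2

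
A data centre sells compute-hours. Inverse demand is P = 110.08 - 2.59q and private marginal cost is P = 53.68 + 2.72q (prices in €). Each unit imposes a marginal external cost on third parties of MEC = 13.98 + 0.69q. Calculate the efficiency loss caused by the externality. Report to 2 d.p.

Market equilibrium (private): 53.68 + 2.72q = 110.08 - 2.59q → q_m = 10.6215.
Social marginal cost = private MC + MEC = 67.66 + 3.41q.
Set SMC = demand: 67.66 + 3.41q = 110.08 - 2.59q → q* = 7.0700.
Between q* and q_m the wedge SMC − demand runs linearly from 0 to MEC(q_m), so the loss is a triangle.
DWL = ½ × 3.5515 × 21.3088 = 37.8391.

DWL = €37.84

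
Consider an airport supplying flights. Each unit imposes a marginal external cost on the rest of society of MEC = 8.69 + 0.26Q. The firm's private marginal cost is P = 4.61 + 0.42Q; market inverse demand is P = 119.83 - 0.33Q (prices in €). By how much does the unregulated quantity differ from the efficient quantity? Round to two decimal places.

Market equilibrium (private): 4.61 + 0.42Q = 119.83 - 0.33Q → Q_m = 153.6267.
Social marginal cost = private MC + MEC = 13.30 + 0.68Q.
Set SMC = demand: 13.30 + 0.68Q = 119.83 - 0.33Q → Q* = 105.4752.
Gap = |153.6267 − 105.4752| = 48.1515.

48.15 units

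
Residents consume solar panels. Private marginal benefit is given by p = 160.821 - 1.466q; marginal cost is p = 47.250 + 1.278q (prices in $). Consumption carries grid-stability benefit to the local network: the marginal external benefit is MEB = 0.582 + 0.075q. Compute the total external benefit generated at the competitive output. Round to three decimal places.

$88.327

Market equilibrium (private): 47.250 + 1.278q = 160.821 - 1.466q → q_m = 41.3888.
Total external benefit = ∫₀^{q_m} (0.582 + 0.075q) dq = 0.582×41.3888 + ½×0.075×41.3888² = 88.3270.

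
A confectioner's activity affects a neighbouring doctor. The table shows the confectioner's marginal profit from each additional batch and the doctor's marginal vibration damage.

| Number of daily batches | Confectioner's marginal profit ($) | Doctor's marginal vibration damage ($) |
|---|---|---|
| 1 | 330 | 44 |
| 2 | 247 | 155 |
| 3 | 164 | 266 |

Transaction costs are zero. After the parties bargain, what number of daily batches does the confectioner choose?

2

Bargaining reaches the level where marginal profit last exceeds marginal vibration damage.
That holds through level 2 (247 ≥ 155) but not at 3 (164 < 266).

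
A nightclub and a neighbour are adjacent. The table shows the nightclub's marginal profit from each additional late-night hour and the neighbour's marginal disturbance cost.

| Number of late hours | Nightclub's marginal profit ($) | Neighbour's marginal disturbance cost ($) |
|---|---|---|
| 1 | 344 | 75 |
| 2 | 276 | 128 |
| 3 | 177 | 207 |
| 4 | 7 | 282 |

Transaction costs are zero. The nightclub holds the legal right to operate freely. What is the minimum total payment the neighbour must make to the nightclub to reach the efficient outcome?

Left alone the nightclub would choose level 4 (marginal profit stays positive).
Efficient level: k* = 2 (marginal profit ≥ marginal disturbance cost through 2).
The neighbour must at least cover the nightclub's forgone profit from cutting 4→2: 177 + 7 = 184.

$184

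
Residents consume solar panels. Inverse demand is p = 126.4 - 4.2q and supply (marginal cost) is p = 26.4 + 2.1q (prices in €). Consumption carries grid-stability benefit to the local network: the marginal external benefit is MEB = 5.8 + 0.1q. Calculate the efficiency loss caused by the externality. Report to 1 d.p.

Market equilibrium (private): 26.4 + 2.1q = 126.4 - 4.2q → q_m = 15.8730.
Social marginal benefit = demand + MEB = 132.2 - 4.1q.
Set SMB = MC: 132.2 - 4.1q = 26.4 + 2.1q → q* = 17.0645.
The welfare-loss triangle has base |q_m − q*| and height MEB(q_m) (the vertical gap between SMB and MC is zero at q* and MEB at q_m).
DWL = ½ × 1.1915 × 7.3873 = 4.4010.

DWL = €4.4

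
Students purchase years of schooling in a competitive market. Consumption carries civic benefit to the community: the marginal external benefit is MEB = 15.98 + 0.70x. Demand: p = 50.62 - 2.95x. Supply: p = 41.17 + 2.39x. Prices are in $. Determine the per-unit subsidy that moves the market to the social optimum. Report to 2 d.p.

Social marginal benefit = demand + MEB = 66.60 - 2.25x.
Set SMB = MC: 66.60 - 2.25x = 41.17 + 2.39x → x* = 5.4806.
The Pigouvian subsidy equals MEB at x*: 15.98 + 0.70×5.4806 = 19.8164.

subsidy = $19.82 per unit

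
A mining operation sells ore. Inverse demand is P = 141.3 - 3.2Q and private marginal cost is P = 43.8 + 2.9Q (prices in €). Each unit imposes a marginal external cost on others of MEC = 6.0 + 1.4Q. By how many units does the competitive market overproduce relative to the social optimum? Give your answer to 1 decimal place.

Market equilibrium (private): 43.8 + 2.9Q = 141.3 - 3.2Q → Q_m = 15.9836.
Social marginal cost = private MC + MEC = 49.8 + 4.3Q.
Set SMC = demand: 49.8 + 4.3Q = 141.3 - 3.2Q → Q* = 12.2000.
Gap = |15.9836 − 12.2000| = 3.7836.

3.8 units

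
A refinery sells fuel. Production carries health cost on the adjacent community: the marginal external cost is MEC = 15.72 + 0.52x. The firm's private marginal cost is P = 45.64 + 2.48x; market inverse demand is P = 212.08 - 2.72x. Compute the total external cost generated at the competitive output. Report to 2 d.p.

769.53

Market equilibrium (private): 45.64 + 2.48x = 212.08 - 2.72x → x_m = 32.0077.
Total external cost = ∫₀^{x_m} (15.72 + 0.52x) dx = 15.72×32.0077 + ½×0.52×32.0077² = 769.5292.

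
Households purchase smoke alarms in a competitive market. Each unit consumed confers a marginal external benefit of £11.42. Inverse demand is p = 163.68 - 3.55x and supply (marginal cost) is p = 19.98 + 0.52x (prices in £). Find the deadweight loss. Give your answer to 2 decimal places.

DWL = £16.02

Market equilibrium (private): 19.98 + 0.52x = 163.68 - 3.55x → x_m = 35.3071.
Social marginal benefit = demand + MEB = 175.10 - 3.55x.
Set SMB = MC: 175.10 - 3.55x = 19.98 + 0.52x → x* = 38.1130.
The welfare-loss triangle has base |x_m − x*| and height MEB(x_m) (the vertical gap between SMB and MC is zero at x* and MEB at x_m).
DWL = ½ × 2.8059 × 11.4200 = 16.0217.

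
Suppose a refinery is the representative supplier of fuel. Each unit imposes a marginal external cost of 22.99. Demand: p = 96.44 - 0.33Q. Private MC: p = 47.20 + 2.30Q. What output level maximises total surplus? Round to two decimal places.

Q* = 9.98

Social marginal cost = private MC + MEC = 70.19 + 2.30Q.
Set SMC = demand: 70.19 + 2.30Q = 96.44 - 0.33Q → Q* = 9.9810.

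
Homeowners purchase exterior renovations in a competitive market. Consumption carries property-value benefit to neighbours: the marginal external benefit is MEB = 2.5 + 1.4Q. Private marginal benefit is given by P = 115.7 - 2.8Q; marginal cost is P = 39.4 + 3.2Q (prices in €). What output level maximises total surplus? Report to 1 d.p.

Q* = 17.1

Social marginal benefit = demand + MEB = 118.2 - 1.4Q.
Set SMB = MC: 118.2 - 1.4Q = 39.4 + 3.2Q → Q* = 17.1304.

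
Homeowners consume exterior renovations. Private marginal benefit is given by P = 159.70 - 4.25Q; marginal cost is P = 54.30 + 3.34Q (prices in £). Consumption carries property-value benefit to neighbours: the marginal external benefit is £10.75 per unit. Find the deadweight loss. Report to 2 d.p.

DWL = £7.61

Market equilibrium (private): 54.30 + 3.34Q = 159.70 - 4.25Q → Q_m = 13.8867.
Social marginal benefit = demand + MEB = 170.45 - 4.25Q.
Set SMB = MC: 170.45 - 4.25Q = 54.30 + 3.34Q → Q* = 15.3030.
The loss is the area between SMB and MC from Q* to Q_m; with linear curves that's a triangle of height MEB(Q_m).
DWL = ½ × 1.4163 × 10.7500 = 7.6126.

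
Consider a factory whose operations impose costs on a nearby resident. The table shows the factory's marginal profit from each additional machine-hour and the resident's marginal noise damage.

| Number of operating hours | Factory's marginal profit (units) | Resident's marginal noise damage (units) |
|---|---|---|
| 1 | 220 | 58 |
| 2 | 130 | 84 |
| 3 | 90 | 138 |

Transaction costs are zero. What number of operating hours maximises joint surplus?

2

Bargaining reaches the level where marginal profit last exceeds marginal noise damage.
That holds through level 2 (130 ≥ 84) but not at 3 (90 < 138).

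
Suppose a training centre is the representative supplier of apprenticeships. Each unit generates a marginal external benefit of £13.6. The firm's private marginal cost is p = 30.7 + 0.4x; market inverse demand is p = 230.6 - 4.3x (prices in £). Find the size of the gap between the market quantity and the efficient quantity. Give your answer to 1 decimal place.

Market equilibrium (private): 30.7 + 0.4x = 230.6 - 4.3x → x_m = 42.5319.
Social marginal cost = private MC − MEB = 17.1 + 0.4x.
Set SMC = demand: 17.1 + 0.4x = 230.6 - 4.3x → x* = 45.4255.
Gap = |42.5319 − 45.4255| = 2.8936.

2.9 units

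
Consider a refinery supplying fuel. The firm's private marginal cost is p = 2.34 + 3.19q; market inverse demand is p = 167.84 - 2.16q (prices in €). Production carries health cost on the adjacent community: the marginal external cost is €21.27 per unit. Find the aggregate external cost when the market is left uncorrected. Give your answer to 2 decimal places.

Market equilibrium (private): 2.34 + 3.19q = 167.84 - 2.16q → q_m = 30.9346.
Total external cost = MEC × q_m = 21.27 × 30.9346 = 657.9789.

€657.98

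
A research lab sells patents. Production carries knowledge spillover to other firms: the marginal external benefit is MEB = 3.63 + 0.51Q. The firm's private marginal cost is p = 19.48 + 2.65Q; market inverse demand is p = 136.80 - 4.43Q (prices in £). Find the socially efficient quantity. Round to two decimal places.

Q* = 18.41

Social marginal cost = private MC − MEB = 15.85 + 2.14Q.
Set SMC = demand: 15.85 + 2.14Q = 136.80 - 4.43Q → Q* = 18.4094.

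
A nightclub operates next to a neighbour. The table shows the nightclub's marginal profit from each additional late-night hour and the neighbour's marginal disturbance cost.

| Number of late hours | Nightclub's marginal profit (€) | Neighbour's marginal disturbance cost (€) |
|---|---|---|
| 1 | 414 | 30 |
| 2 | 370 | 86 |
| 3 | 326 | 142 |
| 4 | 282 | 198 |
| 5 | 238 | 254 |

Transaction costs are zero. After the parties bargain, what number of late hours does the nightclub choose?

4

Bargaining reaches the level where marginal profit last exceeds marginal disturbance cost.
That holds through level 4 (282 ≥ 198) but not at 5 (238 < 254).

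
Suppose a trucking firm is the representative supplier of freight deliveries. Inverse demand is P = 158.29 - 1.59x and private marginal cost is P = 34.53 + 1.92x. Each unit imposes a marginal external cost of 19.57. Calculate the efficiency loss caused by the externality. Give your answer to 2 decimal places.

DWL = 54.56

Market equilibrium (private): 34.53 + 1.92x = 158.29 - 1.59x → x_m = 35.2593.
Social marginal cost = private MC + MEC = 54.10 + 1.92x.
Set SMC = demand: 54.10 + 1.92x = 158.29 - 1.59x → x* = 29.6838.
Between x* and x_m the wedge SMC − demand runs linearly from 0 to MEC(x_m), so the loss is a triangle.
DWL = ½ × 5.5755 × 19.5700 = 54.5563.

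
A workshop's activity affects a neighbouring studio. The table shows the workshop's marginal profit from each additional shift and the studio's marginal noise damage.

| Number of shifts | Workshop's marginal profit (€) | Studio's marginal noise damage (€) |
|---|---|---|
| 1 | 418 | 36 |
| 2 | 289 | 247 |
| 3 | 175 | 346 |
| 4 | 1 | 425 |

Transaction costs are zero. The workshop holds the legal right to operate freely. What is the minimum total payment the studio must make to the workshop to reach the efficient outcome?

Left alone the workshop would choose level 4 (marginal profit stays positive).
Efficient level: k* = 2 (marginal profit ≥ marginal noise damage through 2).
The studio must at least cover the workshop's forgone profit from cutting 4→2: 175 + 1 = 176.

€176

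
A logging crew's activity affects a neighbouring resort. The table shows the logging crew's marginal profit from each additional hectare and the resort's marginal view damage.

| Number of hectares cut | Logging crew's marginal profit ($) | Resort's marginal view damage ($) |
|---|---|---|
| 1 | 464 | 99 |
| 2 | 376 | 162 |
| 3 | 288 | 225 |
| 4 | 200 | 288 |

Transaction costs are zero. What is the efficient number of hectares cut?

3

Bargaining reaches the level where marginal profit last exceeds marginal view damage.
That holds through level 3 (288 ≥ 225) but not at 4 (200 < 288).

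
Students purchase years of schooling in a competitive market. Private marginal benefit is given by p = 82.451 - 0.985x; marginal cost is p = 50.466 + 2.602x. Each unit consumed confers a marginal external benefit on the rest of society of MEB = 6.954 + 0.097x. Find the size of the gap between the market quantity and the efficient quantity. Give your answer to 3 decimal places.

Market equilibrium (private): 50.466 + 2.602x = 82.451 - 0.985x → x_m = 8.9169.
Social marginal benefit = demand + MEB = 89.405 - 0.888x.
Set SMB = MC: 89.405 - 0.888x = 50.466 + 2.602x → x* = 11.1573.
Gap = |8.9169 − 11.1573| = 2.2404.

2.240 units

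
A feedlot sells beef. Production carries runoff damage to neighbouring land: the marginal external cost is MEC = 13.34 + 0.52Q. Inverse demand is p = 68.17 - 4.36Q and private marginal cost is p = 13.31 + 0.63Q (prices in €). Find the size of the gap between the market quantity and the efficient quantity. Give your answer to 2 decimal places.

3.46 units

Market equilibrium (private): 13.31 + 0.63Q = 68.17 - 4.36Q → Q_m = 10.9940.
Social marginal cost = private MC + MEC = 26.65 + 1.15Q.
Set SMC = demand: 26.65 + 1.15Q = 68.17 - 4.36Q → Q* = 7.5354.
Gap = |10.9940 − 7.5354| = 3.4586.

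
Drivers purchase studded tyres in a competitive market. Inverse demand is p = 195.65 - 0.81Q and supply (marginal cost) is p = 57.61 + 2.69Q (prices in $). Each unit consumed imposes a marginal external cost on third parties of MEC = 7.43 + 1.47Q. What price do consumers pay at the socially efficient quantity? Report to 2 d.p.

P = $174.36

Social marginal benefit = demand − MEC = 188.22 - 2.28Q.
Set SMB = MC: 188.22 - 2.28Q = 57.61 + 2.69Q → Q* = 26.2797.
Consumer price on the demand curve at Q*: 195.65 − 0.81×26.2797 = 174.3634.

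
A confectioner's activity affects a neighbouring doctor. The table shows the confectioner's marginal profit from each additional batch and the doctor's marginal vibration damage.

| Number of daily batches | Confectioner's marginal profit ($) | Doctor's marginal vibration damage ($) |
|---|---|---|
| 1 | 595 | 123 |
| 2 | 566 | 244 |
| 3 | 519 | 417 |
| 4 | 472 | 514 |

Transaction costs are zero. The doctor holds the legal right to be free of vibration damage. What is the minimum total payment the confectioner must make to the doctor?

Efficient level: marginal profit ≥ marginal vibration damage through level 3, so k* = 3.
With the doctor holding the right, the confectioner must at least compensate total damage at k*: 123 + 244 + 417 = 784.

$784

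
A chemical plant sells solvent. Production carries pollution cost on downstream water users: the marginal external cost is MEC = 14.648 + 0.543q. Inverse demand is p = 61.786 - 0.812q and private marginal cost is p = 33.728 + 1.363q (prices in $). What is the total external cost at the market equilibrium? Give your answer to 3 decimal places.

$234.144

Market equilibrium (private): 33.728 + 1.363q = 61.786 - 0.812q → q_m = 12.9002.
Total external cost = ∫₀^{q_m} (14.648 + 0.543q) dq = 14.648×12.9002 + ½×0.543×12.9002² = 234.1438.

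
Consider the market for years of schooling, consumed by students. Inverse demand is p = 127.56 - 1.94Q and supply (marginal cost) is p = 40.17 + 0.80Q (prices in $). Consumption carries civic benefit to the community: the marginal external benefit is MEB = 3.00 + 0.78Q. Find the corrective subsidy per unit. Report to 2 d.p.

Social marginal benefit = demand + MEB = 130.56 - 1.16Q.
Set SMB = MC: 130.56 - 1.16Q = 40.17 + 0.80Q → Q* = 46.1173.
The Pigouvian subsidy equals MEB at Q*: 3.00 + 0.78×46.1173 = 38.9715.

subsidy = $38.97 per unit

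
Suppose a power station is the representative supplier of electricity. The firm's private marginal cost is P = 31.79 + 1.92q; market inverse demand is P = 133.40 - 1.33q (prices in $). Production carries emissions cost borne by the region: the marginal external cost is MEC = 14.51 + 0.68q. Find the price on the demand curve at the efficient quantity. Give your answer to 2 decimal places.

P = $103.92

Social marginal cost = private MC + MEC = 46.30 + 2.60q.
Set SMC = demand: 46.30 + 2.60q = 133.40 - 1.33q → q* = 22.1628.
Consumer price on the demand curve at q*: 133.40 − 1.33×22.1628 = 103.9235.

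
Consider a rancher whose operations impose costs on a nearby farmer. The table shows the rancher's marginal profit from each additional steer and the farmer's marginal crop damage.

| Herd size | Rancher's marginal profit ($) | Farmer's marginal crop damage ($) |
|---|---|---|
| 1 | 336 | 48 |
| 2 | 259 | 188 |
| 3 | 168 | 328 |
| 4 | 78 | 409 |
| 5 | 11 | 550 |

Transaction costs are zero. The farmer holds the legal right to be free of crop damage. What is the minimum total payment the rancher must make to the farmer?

Efficient level: marginal profit ≥ marginal crop damage through level 2, so k* = 2.
With the farmer holding the right, the rancher must at least compensate total damage at k*: 48 + 188 = 236.

$236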